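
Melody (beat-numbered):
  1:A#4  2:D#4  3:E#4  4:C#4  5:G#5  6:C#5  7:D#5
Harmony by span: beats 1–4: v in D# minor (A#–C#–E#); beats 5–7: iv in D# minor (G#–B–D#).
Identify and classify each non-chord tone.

The harmony at that moment is A# minor triad (A#, C#, E#); D#4 is not a chord tone.
It is approached by leap down from A#4 and left by step up to E#4.
Leap in, step out — an appoggiatura.
The harmony at that moment is G# minor triad (G#, B, D#); C#5 is not a chord tone.
It is approached by leap down from G#5 and left by step up to D#5.
Leap in, step out — an appoggiatura.

D#4 (beat 2) — appoggiatura; C#5 (beat 6) — appoggiatura.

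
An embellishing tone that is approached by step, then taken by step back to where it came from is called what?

Approach: by step. Departure: by step in the opposite direction, back to the starting pitch.
Stepwise on both sides but reversing to return to the same chord tone — a neighbor tone. (Had it continued onward in the same direction it would be a passing tone instead.)

Neighbor tone.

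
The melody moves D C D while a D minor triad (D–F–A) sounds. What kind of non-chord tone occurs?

C is a neighbor tone.

The harmony at that moment is D minor triad (D, F, A); C is not a chord tone.
It is approached by step down from D and left by step up to D.
Step away and step back to the same note — a neighbor tone (lower neighbor).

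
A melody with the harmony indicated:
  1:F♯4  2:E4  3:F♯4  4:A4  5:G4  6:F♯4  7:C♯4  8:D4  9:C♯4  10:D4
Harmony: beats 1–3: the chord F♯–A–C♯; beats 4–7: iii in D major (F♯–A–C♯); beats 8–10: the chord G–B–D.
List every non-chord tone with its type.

The harmony at that moment is F♯ minor triad (F♯, A, C♯); E4 is not a chord tone.
It is approached by step down from F♯4 and left by step up to F♯4.
Step away and step back to the same note — a neighbor tone (lower neighbor).
The harmony at that moment is F♯ minor triad (F♯, A, C♯); G4 is not a chord tone.
It is approached by step down from A4 and left by step down to F♯4.
Step in, step out in the same direction — a passing tone.
The harmony at that moment is G major triad (G, B, D); C♯4 is not a chord tone.
It is approached by step down from D4 and left by step up to D4.
Step away and step back to the same note — a neighbor tone (lower neighbor).

E4 (beat 2) — neighbor tone; G4 (beat 5) — passing tone; C♯4 (beat 9) — neighbor tone.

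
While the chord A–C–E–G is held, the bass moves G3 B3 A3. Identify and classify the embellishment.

The harmony at that moment is A minor seventh chord (A, C, E, G); B3 is not a chord tone.
It is approached by leap up from G3 and left by step down to A3.
Leap in, step out — an appoggiatura.

B3 is an appoggiatura.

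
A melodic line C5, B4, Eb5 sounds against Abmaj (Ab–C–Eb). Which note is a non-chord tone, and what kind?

B4 is an escape tone.

The harmony at that moment is Ab major triad (Ab, C, Eb); B4 is not a chord tone.
It is approached by step down from C5 and left by leap up to Eb5.
Step in, leap out — an escape tone.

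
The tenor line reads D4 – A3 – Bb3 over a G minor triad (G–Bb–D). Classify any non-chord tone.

A3 is an appoggiatura.

The harmony at that moment is G minor triad (G, Bb, D); A3 is not a chord tone.
It is approached by leap down from D4 and left by step up to Bb3.
Leap in, step out — an appoggiatura.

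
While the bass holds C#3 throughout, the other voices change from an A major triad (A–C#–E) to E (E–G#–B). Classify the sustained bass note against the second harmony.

The harmony at that moment is E major triad (E, G#, B); C#3 is not a chord tone.
It is held over (the same pitch as the preceding C#3) and then sustained as the same pitch into the next harmony.
Sustained through a change of harmony — a pedal tone.

Pedal tone (pedal point).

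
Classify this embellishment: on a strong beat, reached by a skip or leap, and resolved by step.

Approach: by leap. Departure: by step. Metric position: strong.
Leap in, step out, in a metrically strong position — an appoggiatura. (It is the mirror image of the escape tone, which steps in and leaps out from a weak position.)

Appoggiatura.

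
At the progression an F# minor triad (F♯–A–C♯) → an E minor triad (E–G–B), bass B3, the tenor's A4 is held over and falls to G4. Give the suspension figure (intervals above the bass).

At the second chord the bass is B3. The suspended A4 lies a seventh above the bass; after resolving down by step to G4, the interval above the bass becomes a sixth.
Suspension figures are named by those two intervals: 7–6.

7–6 suspension.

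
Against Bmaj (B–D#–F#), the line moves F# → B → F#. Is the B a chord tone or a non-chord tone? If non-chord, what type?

B major triad contains B, D#, F#; B is the root, so it is a chord tone.

Chord tone (the root of B major triad).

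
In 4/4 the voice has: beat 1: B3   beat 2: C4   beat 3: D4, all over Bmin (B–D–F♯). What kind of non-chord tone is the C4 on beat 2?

Passing tone.

The harmony at that moment is B minor triad (B, D, F♯); C4 is not a chord tone.
It is approached by step up from B3 and left by step up to D4.
Step in, step out in the same direction — a passing tone.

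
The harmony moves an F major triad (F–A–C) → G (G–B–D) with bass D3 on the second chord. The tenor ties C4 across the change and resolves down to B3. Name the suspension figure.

7–6 suspension.

At the second chord the bass is D3. The suspended C4 lies a seventh above the bass; after resolving down by step to B3, the interval above the bass becomes a sixth.
Suspension figures are named by those two intervals: 7–6.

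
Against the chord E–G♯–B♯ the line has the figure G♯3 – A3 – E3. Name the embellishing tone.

A3 is an escape tone.

The harmony at that moment is E augmented triad (E, G♯, B♯); A3 is not a chord tone.
It is approached by step up from G♯3 and left by leap down to E3.
Step in, leap out — an escape tone.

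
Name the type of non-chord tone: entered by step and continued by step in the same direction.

Approach: by step. Departure: by step, continuing in the same direction.
Stepwise on both sides with no change of direction means the note fills in the space between two different chord tones — a passing tone. (Had it turned back to its starting note it would be a neighbor tone instead.)

Passing tone.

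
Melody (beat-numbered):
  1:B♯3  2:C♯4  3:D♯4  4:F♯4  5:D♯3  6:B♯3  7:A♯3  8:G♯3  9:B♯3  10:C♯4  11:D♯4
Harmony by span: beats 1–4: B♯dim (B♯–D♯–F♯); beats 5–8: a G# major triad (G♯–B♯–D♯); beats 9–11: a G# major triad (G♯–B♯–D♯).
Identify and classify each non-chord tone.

The harmony at that moment is B♯ diminished triad (B♯, D♯, F♯); C♯4 is not a chord tone.
It is approached by step up from B♯3 and left by step up to D♯4.
Step in, step out in the same direction — a passing tone.
The harmony at that moment is G♯ major triad (G♯, B♯, D♯); A♯3 is not a chord tone.
It is approached by step down from B♯3 and left by step down to G♯3.
Step in, step out in the same direction — a passing tone.
The harmony at that moment is G♯ major triad (G♯, B♯, D♯); C♯4 is not a chord tone.
It is approached by step up from B♯3 and left by step up to D♯4.
Step in, step out in the same direction — a passing tone.

C♯4 (beat 2) — passing tone; A♯3 (beat 7) — passing tone; C♯4 (beat 10) — passing tone.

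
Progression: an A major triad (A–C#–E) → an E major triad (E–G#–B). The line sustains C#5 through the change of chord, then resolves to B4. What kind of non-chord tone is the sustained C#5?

C#5 is a suspension.

The harmony at that moment is E major triad (E, G#, B); C#5 is not a chord tone.
It is held over (the same pitch as the preceding C#5) and left by step down to B4.
Held over from the previous chord and resolving down by step — a suspension.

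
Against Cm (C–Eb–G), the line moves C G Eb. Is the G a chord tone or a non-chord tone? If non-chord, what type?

Chord tone (the fifth of C minor triad).

C minor triad contains C, Eb, G; G is the fifth, so it is a chord tone.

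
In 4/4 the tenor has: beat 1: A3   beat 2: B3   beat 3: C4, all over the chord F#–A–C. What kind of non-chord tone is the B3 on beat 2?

The harmony at that moment is F# diminished triad (F#, A, C); B3 is not a chord tone.
It is approached by step up from A3 and left by step up to C4.
Step in, step out in the same direction — a passing tone.

Passing tone.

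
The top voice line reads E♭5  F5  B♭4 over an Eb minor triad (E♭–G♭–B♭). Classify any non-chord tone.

F5 is an escape tone.

The harmony at that moment is E♭ minor triad (E♭, G♭, B♭); F5 is not a chord tone.
It is approached by step up from E♭5 and left by leap down to B♭4.
Step in, leap out — an escape tone.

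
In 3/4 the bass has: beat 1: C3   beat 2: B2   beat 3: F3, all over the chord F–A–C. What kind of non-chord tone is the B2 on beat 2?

Escape tone.

The harmony at that moment is F major triad (F, A, C); B2 is not a chord tone.
It is approached by step down from C3 and left by leap up to F3.
Step in, leap out, on a weak beat — an escape tone.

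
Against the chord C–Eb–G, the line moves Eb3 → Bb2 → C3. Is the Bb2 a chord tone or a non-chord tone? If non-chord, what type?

Non-chord tone — an appoggiatura.

The harmony at that moment is C minor triad (C, Eb, G); Bb2 is not a chord tone.
It is approached by leap down from Eb3 and left by step up to C3.
Leap in, step out — an appoggiatura.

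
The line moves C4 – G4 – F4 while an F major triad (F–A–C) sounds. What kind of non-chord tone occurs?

G4 is an appoggiatura.

The harmony at that moment is F major triad (F, A, C); G4 is not a chord tone.
It is approached by leap up from C4 and left by step down to F4.
Leap in, step out — an appoggiatura.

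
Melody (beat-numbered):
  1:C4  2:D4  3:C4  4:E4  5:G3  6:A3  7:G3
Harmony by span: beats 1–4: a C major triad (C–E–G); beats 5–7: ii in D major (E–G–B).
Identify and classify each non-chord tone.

The harmony at that moment is C major triad (C, E, G); D4 is not a chord tone.
It is approached by step up from C4 and left by step down to C4.
Step away and step back to the same note — a neighbor tone (upper neighbor).
The harmony at that moment is E minor triad (E, G, B); A3 is not a chord tone.
It is approached by step up from G3 and left by step down to G3.
Step away and step back to the same note — a neighbor tone (upper neighbor).

D4 (beat 2) — neighbor tone; A3 (beat 6) — neighbor tone.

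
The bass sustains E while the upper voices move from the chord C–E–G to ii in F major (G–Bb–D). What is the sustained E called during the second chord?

The harmony at that moment is G minor triad (G, Bb, D); E is not a chord tone.
It is held over (the same pitch as the preceding E) and then sustained as the same pitch into the next harmony.
Sustained through a change of harmony — a pedal tone.

Pedal tone (pedal point).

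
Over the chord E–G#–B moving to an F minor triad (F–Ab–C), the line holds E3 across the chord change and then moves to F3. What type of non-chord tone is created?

E3 is a retardation.

The harmony at that moment is F minor triad (F, Ab, C); E3 is not a chord tone.
It is held over (the same pitch as the preceding E3) and left by step up to F3.
Held over from the previous chord and resolving up by step — a retardation.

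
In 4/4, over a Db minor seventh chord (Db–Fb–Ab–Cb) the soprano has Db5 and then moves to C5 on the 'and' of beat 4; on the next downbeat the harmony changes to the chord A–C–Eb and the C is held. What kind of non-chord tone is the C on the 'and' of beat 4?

The harmony at that moment is Db minor seventh chord (Db, Fb, Ab, Cb); C5 is not a chord tone.
It is approached by step down from Db5 and then sustained as the same pitch into the next harmony.
Arriving early and becoming a chord tone when the harmony changes — an anticipation.

Anticipation.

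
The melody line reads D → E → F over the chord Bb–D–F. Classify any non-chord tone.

E is a passing tone.

The harmony at that moment is Bb major triad (Bb, D, F); E is not a chord tone.
It is approached by step up from D and left by step up to F.
Step in, step out in the same direction — a passing tone.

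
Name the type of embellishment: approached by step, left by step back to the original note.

Neighbor tone.

Approach: by step. Departure: by step in the opposite direction, back to the starting pitch.
Stepwise on both sides but reversing to return to the same chord tone — a neighbor tone. (Had it continued onward in the same direction it would be a passing tone instead.)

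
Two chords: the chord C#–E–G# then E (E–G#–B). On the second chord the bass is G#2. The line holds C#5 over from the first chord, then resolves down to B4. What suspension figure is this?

4–3 suspension.

At the second chord the bass is G#2. The suspended C#5 lies a fourth above the bass; after resolving down by step to B4, the interval above the bass becomes a third.
Suspension figures are named by those two intervals: 4–3.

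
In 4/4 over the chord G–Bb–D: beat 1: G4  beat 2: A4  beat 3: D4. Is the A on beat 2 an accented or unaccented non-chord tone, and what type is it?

The harmony at that moment is G minor triad (G, Bb, D); A4 is not a chord tone.
It is approached by step up from G4 and left by leap down to D4.
Step in, leap out — an escape tone.
It falls on a weak beat, so it is unaccented.

Unaccented escape tone.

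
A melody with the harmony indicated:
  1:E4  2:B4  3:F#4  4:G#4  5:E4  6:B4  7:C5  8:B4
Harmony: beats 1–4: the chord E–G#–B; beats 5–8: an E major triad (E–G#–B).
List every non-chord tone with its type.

The harmony at that moment is E major triad (E, G#, B); F#4 is not a chord tone.
It is approached by leap down from B4 and left by step up to G#4.
Leap in, step out — an appoggiatura.
The harmony at that moment is E major triad (E, G#, B); C5 is not a chord tone.
It is approached by step up from B4 and left by step down to B4.
Step away and step back to the same note — a neighbor tone (upper neighbor).

F#4 (beat 3) — appoggiatura; C5 (beat 7) — neighbor tone.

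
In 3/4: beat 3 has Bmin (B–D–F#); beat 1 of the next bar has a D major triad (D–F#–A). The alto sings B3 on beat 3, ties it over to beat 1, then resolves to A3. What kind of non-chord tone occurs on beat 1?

The harmony at that moment is D major triad (D, F#, A); B3 is not a chord tone.
It is held over (the same pitch as the preceding B3) and left by step down to A3.
Held over from the previous chord and resolving down by step — a suspension.

Suspension.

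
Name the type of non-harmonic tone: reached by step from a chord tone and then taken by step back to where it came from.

Approach: by step. Departure: by step in the opposite direction, back to the starting pitch.
Stepwise on both sides but reversing to return to the same chord tone — a neighbor tone. (Had it continued onward in the same direction it would be a passing tone instead.)

Neighbor tone.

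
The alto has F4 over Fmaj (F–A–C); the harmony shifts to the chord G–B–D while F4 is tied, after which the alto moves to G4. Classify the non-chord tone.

The harmony at that moment is G major triad (G, B, D); F4 is not a chord tone.
It is held over (the same pitch as the preceding F4) and left by step up to G4.
Held over from the previous chord and resolving up by step — a retardation.

F4 is a retardation.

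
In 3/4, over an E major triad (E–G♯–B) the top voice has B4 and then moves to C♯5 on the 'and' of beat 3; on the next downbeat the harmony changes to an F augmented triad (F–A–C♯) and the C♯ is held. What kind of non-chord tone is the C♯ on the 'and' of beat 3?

The harmony at that moment is E major triad (E, G♯, B); C♯5 is not a chord tone.
It is approached by step up from B4 and then sustained as the same pitch into the next harmony.
Arriving early and becoming a chord tone when the harmony changes — an anticipation.

Anticipation.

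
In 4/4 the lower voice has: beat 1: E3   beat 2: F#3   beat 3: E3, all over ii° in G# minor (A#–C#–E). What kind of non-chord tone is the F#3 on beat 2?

Upper neighbor tone.

The harmony at that moment is A# diminished triad (A#, C#, E); F#3 is not a chord tone.
It is approached by step up from E3 and left by step down to E3.
Step away and step back to the same note — a neighbor tone (upper neighbor).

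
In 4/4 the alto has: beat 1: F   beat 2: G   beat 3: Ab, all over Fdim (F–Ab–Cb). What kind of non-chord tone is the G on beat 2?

Passing tone.

The harmony at that moment is F diminished triad (F, Ab, Cb); G is not a chord tone.
It is approached by step up from F and left by step up to Ab.
Step in, step out in the same direction — a passing tone.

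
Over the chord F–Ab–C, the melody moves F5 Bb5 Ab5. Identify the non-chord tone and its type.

Bb5 is an appoggiatura.

The harmony at that moment is F minor triad (F, Ab, C); Bb5 is not a chord tone.
It is approached by leap up from F5 and left by step down to Ab5.
Leap in, step out — an appoggiatura.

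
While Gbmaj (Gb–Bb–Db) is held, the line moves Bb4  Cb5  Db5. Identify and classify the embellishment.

Cb5 is a passing tone.

The harmony at that moment is Gb major triad (Gb, Bb, Db); Cb5 is not a chord tone.
It is approached by step up from Bb4 and left by step up to Db5.
Step in, step out in the same direction — a passing tone.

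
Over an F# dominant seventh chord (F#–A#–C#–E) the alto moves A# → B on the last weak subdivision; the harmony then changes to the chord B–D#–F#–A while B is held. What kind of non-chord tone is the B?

The harmony at that moment is F# dominant seventh chord (F#, A#, C#, E); B is not a chord tone.
It is approached by step up from A# and then sustained as the same pitch into the next harmony.
Arriving early and becoming a chord tone when the harmony changes — an anticipation.

B is an anticipation.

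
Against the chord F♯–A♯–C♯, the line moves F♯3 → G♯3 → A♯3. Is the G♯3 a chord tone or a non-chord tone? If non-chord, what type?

Non-chord tone — a passing tone.

The harmony at that moment is F♯ major triad (F♯, A♯, C♯); G♯3 is not a chord tone.
It is approached by step up from F♯3 and left by step up to A♯3.
Step in, step out in the same direction — a passing tone.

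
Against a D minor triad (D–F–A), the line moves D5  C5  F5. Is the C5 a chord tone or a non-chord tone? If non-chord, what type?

Non-chord tone — an escape tone.

The harmony at that moment is D minor triad (D, F, A); C5 is not a chord tone.
It is approached by step down from D5 and left by leap up to F5.
Step in, leap out — an escape tone.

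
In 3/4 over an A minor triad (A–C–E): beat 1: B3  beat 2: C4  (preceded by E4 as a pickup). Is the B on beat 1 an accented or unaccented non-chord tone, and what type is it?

Accented appoggiatura.

The harmony at that moment is A minor triad (A, C, E); B3 is not a chord tone.
It is approached by leap down from E4 and left by step up to C4.
Leap in, step out — an appoggiatura.
It falls on the downbeat, so it is accented.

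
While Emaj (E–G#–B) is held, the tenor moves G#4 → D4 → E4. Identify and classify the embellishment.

The harmony at that moment is E major triad (E, G#, B); D4 is not a chord tone.
It is approached by leap down from G#4 and left by step up to E4.
Leap in, step out — an appoggiatura.

D4 is an appoggiatura.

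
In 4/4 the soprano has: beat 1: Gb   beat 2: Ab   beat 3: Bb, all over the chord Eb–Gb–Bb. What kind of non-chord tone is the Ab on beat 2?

Passing tone.

The harmony at that moment is Eb minor triad (Eb, Gb, Bb); Ab is not a chord tone.
It is approached by step up from Gb and left by step up to Bb.
Step in, step out in the same direction — a passing tone.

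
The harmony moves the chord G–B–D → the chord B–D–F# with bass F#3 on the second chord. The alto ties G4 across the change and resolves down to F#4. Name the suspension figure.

9–8 suspension.

At the second chord the bass is F#3. The suspended G4 lies a ninth above the bass; after resolving down by step to F#4, the interval above the bass becomes an octave.
Suspension figures are named by those two intervals: 9–8.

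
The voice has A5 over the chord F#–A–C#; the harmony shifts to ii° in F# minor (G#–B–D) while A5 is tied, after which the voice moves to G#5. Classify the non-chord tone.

A5 is a suspension.

The harmony at that moment is G# diminished triad (G#, B, D); A5 is not a chord tone.
It is held over (the same pitch as the preceding A5) and left by step down to G#5.
Held over from the previous chord and resolving down by step — a suspension.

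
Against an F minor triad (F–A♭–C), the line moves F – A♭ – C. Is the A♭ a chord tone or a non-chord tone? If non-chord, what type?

F minor triad contains F, A♭, C; A♭ is the third, so it is a chord tone.

Chord tone (the third of F minor triad).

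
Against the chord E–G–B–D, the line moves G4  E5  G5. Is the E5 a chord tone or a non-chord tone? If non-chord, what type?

Chord tone (the root of E minor seventh chord).

E minor seventh chord contains E, G, B, D; E is the root, so it is a chord tone.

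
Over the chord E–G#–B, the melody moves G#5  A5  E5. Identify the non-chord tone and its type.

A5 is an escape tone.

The harmony at that moment is E major triad (E, G#, B); A5 is not a chord tone.
It is approached by step up from G#5 and left by leap down to E5.
Step in, leap out — an escape tone.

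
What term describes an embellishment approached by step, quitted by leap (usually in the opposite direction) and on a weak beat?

Approach: by step. Departure: by leap. Metric position: weak.
Step in, leap out, from a weak position — an escape tone (échappée). (It is the mirror image of the appoggiatura, which leaps in and steps out on a strong beat.)

Escape tone.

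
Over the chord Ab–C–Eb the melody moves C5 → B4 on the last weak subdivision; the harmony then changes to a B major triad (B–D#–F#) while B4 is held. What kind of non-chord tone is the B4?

B4 is an anticipation.

The harmony at that moment is Ab major triad (Ab, C, Eb); B4 is not a chord tone.
It is approached by step down from C5 and then sustained as the same pitch into the next harmony.
Arriving early and becoming a chord tone when the harmony changes — an anticipation.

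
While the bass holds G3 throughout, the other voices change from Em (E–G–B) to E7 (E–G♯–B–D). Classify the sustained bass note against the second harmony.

Pedal tone (pedal point).

The harmony at that moment is E dominant seventh chord (E, G♯, B, D); G3 is not a chord tone.
It is held over (the same pitch as the preceding G3) and then sustained as the same pitch into the next harmony.
Sustained through a change of harmony — a pedal tone.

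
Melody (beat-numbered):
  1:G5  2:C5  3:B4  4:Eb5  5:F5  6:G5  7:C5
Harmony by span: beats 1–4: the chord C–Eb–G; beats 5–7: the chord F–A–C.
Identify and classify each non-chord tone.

The harmony at that moment is C minor triad (C, Eb, G); B4 is not a chord tone.
It is approached by step down from C5 and left by leap up to Eb5.
Step in, leap out — an escape tone.
The harmony at that moment is F major triad (F, A, C); G5 is not a chord tone.
It is approached by step up from F5 and left by leap down to C5.
Step in, leap out — an escape tone.

B4 (beat 3) — escape tone; G5 (beat 6) — escape tone.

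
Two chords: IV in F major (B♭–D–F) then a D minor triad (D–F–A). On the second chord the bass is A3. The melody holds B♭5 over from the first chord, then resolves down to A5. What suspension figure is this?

9–8 suspension.

At the second chord the bass is A3. The suspended B♭5 lies a ninth above the bass; after resolving down by step to A5, the interval above the bass becomes an octave.
Suspension figures are named by those two intervals: 9–8.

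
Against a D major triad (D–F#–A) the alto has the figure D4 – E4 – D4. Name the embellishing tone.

The harmony at that moment is D major triad (D, F#, A); E4 is not a chord tone.
It is approached by step up from D4 and left by step down to D4.
Step away and step back to the same note — a neighbor tone (upper neighbor).

E4 is a neighbor tone.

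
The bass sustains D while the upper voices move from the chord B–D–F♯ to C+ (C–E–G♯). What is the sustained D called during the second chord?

The harmony at that moment is C augmented triad (C, E, G♯); D is not a chord tone.
It is held over (the same pitch as the preceding D) and then sustained as the same pitch into the next harmony.
Sustained through a change of harmony — a pedal tone.

Pedal tone (pedal point).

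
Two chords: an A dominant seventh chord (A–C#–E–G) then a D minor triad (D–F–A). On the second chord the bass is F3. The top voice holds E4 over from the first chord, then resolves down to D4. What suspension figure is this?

7–6 suspension.

At the second chord the bass is F3. The suspended E4 lies a seventh above the bass; after resolving down by step to D4, the interval above the bass becomes a sixth.
Suspension figures are named by those two intervals: 7–6.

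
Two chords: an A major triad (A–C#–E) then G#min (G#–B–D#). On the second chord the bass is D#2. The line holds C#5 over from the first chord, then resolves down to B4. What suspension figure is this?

7–6 suspension.

At the second chord the bass is D#2. The suspended C#5 lies a seventh above the bass; after resolving down by step to B4, the interval above the bass becomes a sixth.
Suspension figures are named by those two intervals: 7–6.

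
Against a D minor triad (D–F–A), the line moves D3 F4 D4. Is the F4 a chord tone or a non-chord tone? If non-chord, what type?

Chord tone (the third of D minor triad).

D minor triad contains D, F, A; F is the third, so it is a chord tone.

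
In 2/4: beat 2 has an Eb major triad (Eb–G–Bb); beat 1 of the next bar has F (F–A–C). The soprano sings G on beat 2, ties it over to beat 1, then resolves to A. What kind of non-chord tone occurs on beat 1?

Retardation.

The harmony at that moment is F major triad (F, A, C); G is not a chord tone.
It is held over (the same pitch as the preceding G) and left by step up to A.
Held over from the previous chord and resolving up by step — a retardation.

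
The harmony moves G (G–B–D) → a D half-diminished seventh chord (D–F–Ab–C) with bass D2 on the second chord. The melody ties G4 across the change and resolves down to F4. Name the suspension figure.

4–3 suspension.

At the second chord the bass is D2. The suspended G4 lies a fourth above the bass; after resolving down by step to F4, the interval above the bass becomes a third.
Suspension figures are named by those two intervals: 4–3.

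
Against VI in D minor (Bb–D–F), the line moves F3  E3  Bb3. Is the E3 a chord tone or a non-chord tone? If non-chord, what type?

The harmony at that moment is Bb major triad (Bb, D, F); E3 is not a chord tone.
It is approached by step down from F3 and left by leap up to Bb3.
Step in, leap out — an escape tone.

Non-chord tone — an escape tone.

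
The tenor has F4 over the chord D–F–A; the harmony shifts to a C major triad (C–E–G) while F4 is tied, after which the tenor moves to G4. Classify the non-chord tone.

F4 is a retardation.

The harmony at that moment is C major triad (C, E, G); F4 is not a chord tone.
It is held over (the same pitch as the preceding F4) and left by step up to G4.
Held over from the previous chord and resolving up by step — a retardation.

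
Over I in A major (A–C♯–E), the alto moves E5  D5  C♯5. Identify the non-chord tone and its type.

D5 is a passing tone.

The harmony at that moment is A major triad (A, C♯, E); D5 is not a chord tone.
It is approached by step down from E5 and left by step down to C♯5.
Step in, step out in the same direction — a passing tone.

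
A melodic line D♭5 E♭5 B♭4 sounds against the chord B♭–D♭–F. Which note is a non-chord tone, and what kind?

E♭5 is an escape tone.

The harmony at that moment is B♭ minor triad (B♭, D♭, F); E♭5 is not a chord tone.
It is approached by step up from D♭5 and left by leap down to B♭4.
Step in, leap out — an escape tone.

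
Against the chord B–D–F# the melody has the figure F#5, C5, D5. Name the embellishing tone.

The harmony at that moment is B minor triad (B, D, F#); C5 is not a chord tone.
It is approached by leap down from F#5 and left by step up to D5.
Leap in, step out — an appoggiatura.

C5 is an appoggiatura.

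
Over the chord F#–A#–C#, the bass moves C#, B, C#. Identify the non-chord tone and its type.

B is a neighbor tone.

The harmony at that moment is F# major triad (F#, A#, C#); B is not a chord tone.
It is approached by step down from C# and left by step up to C#.
Step away and step back to the same note — a neighbor tone (lower neighbor).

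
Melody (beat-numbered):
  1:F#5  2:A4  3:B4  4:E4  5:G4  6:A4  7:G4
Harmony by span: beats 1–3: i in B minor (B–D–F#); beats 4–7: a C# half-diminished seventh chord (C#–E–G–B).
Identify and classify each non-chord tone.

A4 (beat 2) — appoggiatura; A4 (beat 6) — neighbor tone.

The harmony at that moment is B minor triad (B, D, F#); A4 is not a chord tone.
It is approached by leap down from F#5 and left by step up to B4.
Leap in, step out — an appoggiatura.
The harmony at that moment is C# half-diminished seventh chord (C#, E, G, B); A4 is not a chord tone.
It is approached by step up from G4 and left by step down to G4.
Step away and step back to the same note — a neighbor tone (upper neighbor).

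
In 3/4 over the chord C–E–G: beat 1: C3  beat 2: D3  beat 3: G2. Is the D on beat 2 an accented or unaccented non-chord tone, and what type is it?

The harmony at that moment is C major triad (C, E, G); D3 is not a chord tone.
It is approached by step up from C3 and left by leap down to G2.
Step in, leap out — an escape tone.
It falls on a weak beat, so it is unaccented.

Unaccented escape tone.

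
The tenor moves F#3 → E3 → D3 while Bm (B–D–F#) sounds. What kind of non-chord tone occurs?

E3 is a passing tone.

The harmony at that moment is B minor triad (B, D, F#); E3 is not a chord tone.
It is approached by step down from F#3 and left by step down to D3.
Step in, step out in the same direction — a passing tone.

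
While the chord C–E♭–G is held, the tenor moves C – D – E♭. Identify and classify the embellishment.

The harmony at that moment is C minor triad (C, E♭, G); D is not a chord tone.
It is approached by step up from C and left by step up to E♭.
Step in, step out in the same direction — a passing tone.

D is a passing tone.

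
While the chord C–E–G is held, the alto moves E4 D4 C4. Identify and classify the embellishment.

The harmony at that moment is C major triad (C, E, G); D4 is not a chord tone.
It is approached by step down from E4 and left by step down to C4.
Step in, step out in the same direction — a passing tone.

D4 is a passing tone.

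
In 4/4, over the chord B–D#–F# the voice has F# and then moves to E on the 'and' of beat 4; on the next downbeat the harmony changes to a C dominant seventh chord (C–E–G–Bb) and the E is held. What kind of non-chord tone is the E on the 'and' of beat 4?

The harmony at that moment is B major triad (B, D#, F#); E is not a chord tone.
It is approached by step down from F# and then sustained as the same pitch into the next harmony.
Arriving early and becoming a chord tone when the harmony changes — an anticipation.

Anticipation.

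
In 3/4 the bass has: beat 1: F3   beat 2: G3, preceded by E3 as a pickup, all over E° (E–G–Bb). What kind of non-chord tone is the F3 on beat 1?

Passing tone.

The harmony at that moment is E diminished triad (E, G, Bb); F3 is not a chord tone.
It is approached by step up from E3 and left by step up to G3.
Step in, step out in the same direction — a passing tone.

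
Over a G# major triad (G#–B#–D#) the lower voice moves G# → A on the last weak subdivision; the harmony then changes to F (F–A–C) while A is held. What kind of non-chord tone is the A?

A is an anticipation.

The harmony at that moment is G# major triad (G#, B#, D#); A is not a chord tone.
It is approached by step up from G# and then sustained as the same pitch into the next harmony.
Arriving early and becoming a chord tone when the harmony changes — an anticipation.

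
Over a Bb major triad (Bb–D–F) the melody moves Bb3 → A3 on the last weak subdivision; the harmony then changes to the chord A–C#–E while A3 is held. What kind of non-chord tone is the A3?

A3 is an anticipation.

The harmony at that moment is Bb major triad (Bb, D, F); A3 is not a chord tone.
It is approached by step down from Bb3 and then sustained as the same pitch into the next harmony.
Arriving early and becoming a chord tone when the harmony changes — an anticipation.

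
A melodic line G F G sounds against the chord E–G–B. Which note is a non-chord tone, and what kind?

The harmony at that moment is E minor triad (E, G, B); F is not a chord tone.
It is approached by step down from G and left by step up to G.
Step away and step back to the same note — a neighbor tone (lower neighbor).

F is a neighbor tone.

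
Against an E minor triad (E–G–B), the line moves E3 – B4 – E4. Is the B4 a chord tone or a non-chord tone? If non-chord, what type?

Chord tone (the fifth of E minor triad).

E minor triad contains E, G, B; B is the fifth, so it is a chord tone.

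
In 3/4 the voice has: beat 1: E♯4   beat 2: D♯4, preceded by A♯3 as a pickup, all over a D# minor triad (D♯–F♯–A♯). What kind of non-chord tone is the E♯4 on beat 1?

The harmony at that moment is D♯ minor triad (D♯, F♯, A♯); E♯4 is not a chord tone.
It is approached by leap up from A♯3 and left by step down to D♯4.
Leap in, step out, metrically accented — an appoggiatura.

Appoggiatura.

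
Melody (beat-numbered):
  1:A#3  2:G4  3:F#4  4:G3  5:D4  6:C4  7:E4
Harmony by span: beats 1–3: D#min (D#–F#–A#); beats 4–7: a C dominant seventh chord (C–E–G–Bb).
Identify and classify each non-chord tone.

The harmony at that moment is D# minor triad (D#, F#, A#); G4 is not a chord tone.
It is approached by leap up from A#3 and left by step down to F#4.
Leap in, step out — an appoggiatura.
The harmony at that moment is C dominant seventh chord (C, E, G, Bb); D4 is not a chord tone.
It is approached by leap up from G3 and left by step down to C4.
Leap in, step out — an appoggiatura.

G4 (beat 2) — appoggiatura; D4 (beat 5) — appoggiatura.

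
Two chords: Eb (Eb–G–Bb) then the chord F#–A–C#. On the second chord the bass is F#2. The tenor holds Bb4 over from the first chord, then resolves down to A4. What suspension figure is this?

4–3 suspension.

At the second chord the bass is F#2. The suspended Bb4 lies a fourth above the bass; after resolving down by step to A4, the interval above the bass becomes a third.
Suspension figures are named by those two intervals: 4–3.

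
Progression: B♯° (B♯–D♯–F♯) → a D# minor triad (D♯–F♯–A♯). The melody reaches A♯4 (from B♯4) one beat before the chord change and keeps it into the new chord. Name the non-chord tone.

The harmony at that moment is B♯ diminished triad (B♯, D♯, F♯); A♯4 is not a chord tone.
It is approached by step down from B♯4 and then sustained as the same pitch into the next harmony.
Arriving early and becoming a chord tone when the harmony changes — an anticipation.

A♯4 is an anticipation.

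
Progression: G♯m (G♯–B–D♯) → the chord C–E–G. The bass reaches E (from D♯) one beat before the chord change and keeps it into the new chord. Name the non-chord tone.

The harmony at that moment is G♯ minor triad (G♯, B, D♯); E is not a chord tone.
It is approached by step up from D♯ and then sustained as the same pitch into the next harmony.
Arriving early and becoming a chord tone when the harmony changes — an anticipation.

E is an anticipation.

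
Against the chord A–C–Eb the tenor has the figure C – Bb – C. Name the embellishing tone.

The harmony at that moment is A diminished triad (A, C, Eb); Bb is not a chord tone.
It is approached by step down from C and left by step up to C.
Step away and step back to the same note — a neighbor tone (lower neighbor).

Bb is a neighbor tone.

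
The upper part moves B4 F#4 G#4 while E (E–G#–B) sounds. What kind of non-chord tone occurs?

F#4 is an appoggiatura.

The harmony at that moment is E major triad (E, G#, B); F#4 is not a chord tone.
It is approached by leap down from B4 and left by step up to G#4.
Leap in, step out — an appoggiatura.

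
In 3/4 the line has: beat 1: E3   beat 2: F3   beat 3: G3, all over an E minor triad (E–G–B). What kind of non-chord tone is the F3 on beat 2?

Passing tone.

The harmony at that moment is E minor triad (E, G, B); F3 is not a chord tone.
It is approached by step up from E3 and left by step up to G3.
Step in, step out in the same direction — a passing tone.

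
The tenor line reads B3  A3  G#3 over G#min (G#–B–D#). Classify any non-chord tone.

The harmony at that moment is G# minor triad (G#, B, D#); A3 is not a chord tone.
It is approached by step down from B3 and left by step down to G#3.
Step in, step out in the same direction — a passing tone.

A3 is a passing tone.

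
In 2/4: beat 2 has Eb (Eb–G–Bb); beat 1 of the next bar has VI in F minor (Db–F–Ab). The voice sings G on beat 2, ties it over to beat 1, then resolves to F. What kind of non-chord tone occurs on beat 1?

Suspension.

The harmony at that moment is Db major triad (Db, F, Ab); G is not a chord tone.
It is held over (the same pitch as the preceding G) and left by step down to F.
Held over from the previous chord and resolving down by step — a suspension.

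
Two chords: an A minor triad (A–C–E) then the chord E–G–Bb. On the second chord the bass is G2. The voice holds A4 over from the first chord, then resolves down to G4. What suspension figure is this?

At the second chord the bass is G2. The suspended A4 lies a ninth above the bass; after resolving down by step to G4, the interval above the bass becomes an octave.
Suspension figures are named by those two intervals: 9–8.

9–8 suspension.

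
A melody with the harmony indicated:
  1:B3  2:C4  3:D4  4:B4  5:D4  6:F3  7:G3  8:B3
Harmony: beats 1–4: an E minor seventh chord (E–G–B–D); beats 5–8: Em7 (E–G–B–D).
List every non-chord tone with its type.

The harmony at that moment is E minor seventh chord (E, G, B, D); C4 is not a chord tone.
It is approached by step up from B3 and left by step up to D4.
Step in, step out in the same direction — a passing tone.
The harmony at that moment is E minor seventh chord (E, G, B, D); F3 is not a chord tone.
It is approached by leap down from D4 and left by step up to G3.
Leap in, step out — an appoggiatura.

C4 (beat 2) — passing tone; F3 (beat 6) — appoggiatura.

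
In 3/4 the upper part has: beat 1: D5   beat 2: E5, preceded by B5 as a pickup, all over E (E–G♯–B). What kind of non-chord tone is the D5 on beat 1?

The harmony at that moment is E major triad (E, G♯, B); D5 is not a chord tone.
It is approached by leap down from B5 and left by step up to E5.
Leap in, step out, metrically accented — an appoggiatura.

Appoggiatura.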